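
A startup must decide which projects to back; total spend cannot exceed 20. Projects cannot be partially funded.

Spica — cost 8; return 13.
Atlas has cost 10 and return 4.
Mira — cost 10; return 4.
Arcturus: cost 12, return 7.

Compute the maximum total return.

20

Spica + Arcturus: cost 8 + 12 = 20 ≤ 20, return 13 + 7 = 20.
Spica + Mira: cost 8 + 10 = 18 ≤ 20, return 13 + 4 = 17.
Spica + Atlas: cost 8 + 10 = 18 ≤ 20, return 13 + 4 = 17.
Best is Spica and Arcturus with total return 20.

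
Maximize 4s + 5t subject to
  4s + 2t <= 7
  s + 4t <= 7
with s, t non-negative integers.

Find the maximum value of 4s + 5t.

Relaxing integrality, the LP optimum is 11.50 at (s,t) = (1, 1.5), which is not an integer point.
(s,t)=(1,1): 4·1+2·1=6≤7, 1·1+4·1=5≤7, objective 9.
(s,t)=(0,1): 4·0+2·1=2≤7, 1·0+4·1=4≤7, objective 5.
(s,t)=(1,0): 4·1+2·0=4≤7, 1·1+4·0=1≤7, objective 4.
The best lattice point is (1,1), giving 9.

9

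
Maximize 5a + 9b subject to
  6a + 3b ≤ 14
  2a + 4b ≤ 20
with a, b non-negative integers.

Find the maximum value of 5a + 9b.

36

Relaxing integrality, the LP optimum is 42.00 at (a,b) = (0, 4.67), which is not an integer point.
(a,b)=(0,4): 6·0+3·4=12≤14, 2·0+4·4=16≤20, objective 36.
(a,b)=(0,3): 6·0+3·3=9≤14, 2·0+4·3=12≤20, objective 27.
No feasible integer point exceeds 36.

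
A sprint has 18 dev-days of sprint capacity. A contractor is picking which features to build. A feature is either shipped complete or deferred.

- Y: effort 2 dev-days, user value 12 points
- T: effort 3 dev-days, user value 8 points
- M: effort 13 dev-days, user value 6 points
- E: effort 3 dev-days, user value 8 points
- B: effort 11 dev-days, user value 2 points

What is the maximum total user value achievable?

Allowing fractional choices, the relaxed optimum would be about 32.6, but features are indivisible.
Y + T + E: effort 2 + 3 + 3 = 8 ≤ 18, user value 12 + 8 + 8 = 28.
Y + T + M: effort 2 + 3 + 13 = 18 ≤ 18, user value 12 + 8 + 6 = 26.
Best is Y, T, and E with total user value 28.

28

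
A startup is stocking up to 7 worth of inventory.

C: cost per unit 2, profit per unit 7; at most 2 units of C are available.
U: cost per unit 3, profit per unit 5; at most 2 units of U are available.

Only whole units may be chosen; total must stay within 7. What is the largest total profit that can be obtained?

C has the best ratio (7/2); taking only C gives at most 2×7 = 14 (stopped by the supply cap of 2).
Mixing does better — 2×C and 1×U: cost 7 ≤ 7, profit 2·7 + 1·5 = 19.

19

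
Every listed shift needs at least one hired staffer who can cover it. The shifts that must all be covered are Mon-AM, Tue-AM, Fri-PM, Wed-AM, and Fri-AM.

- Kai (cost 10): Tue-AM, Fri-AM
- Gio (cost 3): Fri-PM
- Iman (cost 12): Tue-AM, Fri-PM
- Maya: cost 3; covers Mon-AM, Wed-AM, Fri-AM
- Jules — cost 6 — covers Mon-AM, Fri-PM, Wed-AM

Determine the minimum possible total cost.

This is a weighted set-cover instance.
Choose Iman and Maya: together they cover Mon-AM, Tue-AM, Fri-PM, Wed-AM, Fri-AM — every shift.
Total cost: 12 + 3 = 15.

15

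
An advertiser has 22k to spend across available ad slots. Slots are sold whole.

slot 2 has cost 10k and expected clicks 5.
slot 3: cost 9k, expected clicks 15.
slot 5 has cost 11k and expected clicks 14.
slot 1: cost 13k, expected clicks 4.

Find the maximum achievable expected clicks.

Treat it as a binary knapsack problem.
slot 3 + slot 5: cost 9 + 11 = 20 ≤ 22, expected clicks 15 + 14 = 29.
slot 2 + slot 5: cost 10 + 11 = 21 ≤ 22, expected clicks 5 + 14 = 19.
slot 2 + slot 3: cost 10 + 9 = 19 ≤ 22, expected clicks 5 + 15 = 20.
Best is slot 3 and slot 5 with total expected clicks 29.

29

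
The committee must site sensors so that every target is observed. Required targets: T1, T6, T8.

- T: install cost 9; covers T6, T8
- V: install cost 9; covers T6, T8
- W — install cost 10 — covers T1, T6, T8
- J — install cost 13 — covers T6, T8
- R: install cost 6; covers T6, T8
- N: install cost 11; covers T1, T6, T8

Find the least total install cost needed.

10

The greedy cost-per-new-target heuristic would pick R and W for 16, but a cheaper cover exists.
W alone covers T1, T6, T8 — every target.
Total install cost: 10.
No cover costs less than 10.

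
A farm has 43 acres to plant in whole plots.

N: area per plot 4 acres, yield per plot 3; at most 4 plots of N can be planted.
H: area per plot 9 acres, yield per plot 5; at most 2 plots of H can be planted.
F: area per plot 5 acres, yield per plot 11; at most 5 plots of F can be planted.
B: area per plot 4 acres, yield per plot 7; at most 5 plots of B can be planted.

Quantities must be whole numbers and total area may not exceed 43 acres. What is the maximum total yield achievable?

83

Take 5×F and 4×B: area 41 ≤ 43, yield 5·11 + 4·7 = 83.
F has the best ratio (11/5) and is taken to its limit of 5; remaining capacity is filled optimally with the others.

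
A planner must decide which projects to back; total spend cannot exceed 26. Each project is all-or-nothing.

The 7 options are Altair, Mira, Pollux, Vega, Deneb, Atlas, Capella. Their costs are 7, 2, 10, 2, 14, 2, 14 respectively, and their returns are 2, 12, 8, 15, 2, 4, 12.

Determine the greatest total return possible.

43

This is a 0-1 knapsack instance.
Allowing fractional choices, the relaxed optimum would be about 47.8, but projects are indivisible.
Mira + Vega + Atlas + Capella: cost 2 + 2 + 2 + 14 = 20 ≤ 26, return 12 + 15 + 4 + 12 = 43.
Altair + Mira + Pollux + Vega + Atlas: cost 7 + 2 + 10 + 2 + 2 = 23 ≤ 26, return 2 + 12 + 8 + 15 + 4 = 41.
Best is Mira, Vega, Atlas, and Capella with total return 43.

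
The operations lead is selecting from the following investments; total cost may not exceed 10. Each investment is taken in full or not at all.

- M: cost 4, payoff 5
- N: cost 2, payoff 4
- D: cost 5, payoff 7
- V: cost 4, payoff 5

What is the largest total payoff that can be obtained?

14

This is an integer program with binary decision variables.
Take M, N, and V: cost 4 + 2 + 4 = 10 ≤ 10, payoff 5 + 4 + 5 = 14.
No other feasible combination does better.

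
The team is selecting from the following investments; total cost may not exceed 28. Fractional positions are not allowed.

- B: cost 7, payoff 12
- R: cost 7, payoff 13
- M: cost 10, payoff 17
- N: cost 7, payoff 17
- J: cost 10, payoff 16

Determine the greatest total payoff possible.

R + M + N: cost 7 + 10 + 7 = 24 ≤ 28, payoff 13 + 17 + 17 = 47.
M + N + J: cost 10 + 7 + 10 = 27 ≤ 28, payoff 17 + 17 + 16 = 50.
B + M + N: cost 7 + 10 + 7 = 24 ≤ 28, payoff 12 + 17 + 17 = 46.
Best is M, N, and J with total payoff 50.

50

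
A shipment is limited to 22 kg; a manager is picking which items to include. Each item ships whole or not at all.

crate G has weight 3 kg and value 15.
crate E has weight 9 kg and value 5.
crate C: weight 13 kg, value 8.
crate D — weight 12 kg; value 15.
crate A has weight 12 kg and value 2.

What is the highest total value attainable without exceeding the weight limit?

Allowing fractional choices, the relaxed optimum would be about 34.3, but items are indivisible.
crate G + crate D: weight 3 + 12 = 15 ≤ 22, value 15 + 15 = 30.
crate G + crate C: weight 3 + 13 = 16 ≤ 22, value 15 + 8 = 23.
Best is crate G and crate D with total value 30.

30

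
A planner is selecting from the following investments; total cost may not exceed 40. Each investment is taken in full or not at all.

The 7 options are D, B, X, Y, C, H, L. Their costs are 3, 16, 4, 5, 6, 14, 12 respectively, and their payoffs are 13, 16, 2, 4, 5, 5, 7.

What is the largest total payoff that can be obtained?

42

Treat it as a binary knapsack problem.
Allowing fractional choices, the relaxed optimum would be about 43.8, but investments are indivisible.
D + B + C + L: cost 3 + 16 + 6 + 12 = 37 ≤ 40, payoff 13 + 16 + 5 + 7 = 41.
D + B + X + Y + L: cost 3 + 16 + 4 + 5 + 12 = 40 ≤ 40, payoff 13 + 16 + 2 + 4 + 7 = 42.
Best is D, B, X, Y, and L with total payoff 42.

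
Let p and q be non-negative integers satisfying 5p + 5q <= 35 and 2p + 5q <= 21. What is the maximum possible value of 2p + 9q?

The continuous relaxation peaks at (0, 4.2) with value 37.80; rounding to a feasible lattice point costs some objective.
(p,q)=(0,4) is feasible, giving 36.
(p,q)=(1,3) is feasible, giving 29.
The best lattice point is (0,4), giving 36.

36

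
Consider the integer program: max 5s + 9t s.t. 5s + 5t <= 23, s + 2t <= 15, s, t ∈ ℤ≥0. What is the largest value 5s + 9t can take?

Relaxing integrality, the LP optimum is 41.40 at (s,t) = (0, 4.6), which is not an integer point.
(s,t)=(0,4): 5·0+5·4=20≤23, 1·0+2·4=8≤15, objective 36.
(s,t)=(1,3): 5·1+5·3=20≤23, 1·1+2·3=7≤15, objective 32.
The best lattice point is (0,4), giving 36.

36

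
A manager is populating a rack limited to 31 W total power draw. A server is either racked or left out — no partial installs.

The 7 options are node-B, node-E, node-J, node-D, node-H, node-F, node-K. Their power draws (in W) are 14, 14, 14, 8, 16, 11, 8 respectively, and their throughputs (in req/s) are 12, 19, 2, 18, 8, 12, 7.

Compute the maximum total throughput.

44

node-E + node-D: power draw 14 + 8 = 22 ≤ 31, throughput 19 + 18 = 37.
node-E + node-D + node-K: power draw 14 + 8 + 8 = 30 ≤ 31, throughput 19 + 18 + 7 = 44.
Best is node-E, node-D, and node-K with total throughput 44.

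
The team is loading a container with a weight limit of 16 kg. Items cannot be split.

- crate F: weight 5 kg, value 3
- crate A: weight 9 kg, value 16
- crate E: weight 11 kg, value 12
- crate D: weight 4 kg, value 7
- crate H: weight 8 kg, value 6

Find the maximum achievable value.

Allowing fractional choices, the relaxed optimum would be about 26.3, but items are indivisible.
crate F + crate A: weight 5 + 9 = 14 ≤ 16, value 3 + 16 = 19.
crate A + crate D: weight 9 + 4 = 13 ≤ 16, value 16 + 7 = 23.
Best is crate A and crate D with total value 23.

23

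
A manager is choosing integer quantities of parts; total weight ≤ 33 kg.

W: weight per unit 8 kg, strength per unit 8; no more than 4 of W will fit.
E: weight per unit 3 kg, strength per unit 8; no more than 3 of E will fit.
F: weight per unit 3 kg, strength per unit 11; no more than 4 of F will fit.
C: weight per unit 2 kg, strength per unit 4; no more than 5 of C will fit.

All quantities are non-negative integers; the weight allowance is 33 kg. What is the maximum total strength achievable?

88

Take 3×E, 4×F, and 5×C: weight 31 ≤ 33, strength 3·8 + 4·11 + 5·4 = 88.
F has the best ratio (11/3) and is taken to its limit of 4; remaining capacity is filled optimally with the others.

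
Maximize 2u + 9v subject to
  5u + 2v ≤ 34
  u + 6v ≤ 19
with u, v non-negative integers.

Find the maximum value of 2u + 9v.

(u,v)=(6,2) is feasible, giving 30.
(u,v)=(5,2) is feasible, giving 28.
(u,v)=(4,2) is feasible, giving 26.
No feasible integer point exceeds 30.

30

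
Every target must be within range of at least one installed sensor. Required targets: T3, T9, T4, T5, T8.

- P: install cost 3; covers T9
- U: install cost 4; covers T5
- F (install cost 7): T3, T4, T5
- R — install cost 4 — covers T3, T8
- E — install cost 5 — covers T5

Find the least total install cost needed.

Choose P, F, and R: together they cover T3, T9, T4, T5, T8 — every target.
Total install cost: 3 + 7 + 4 = 14.
No cover costs less than 14.

14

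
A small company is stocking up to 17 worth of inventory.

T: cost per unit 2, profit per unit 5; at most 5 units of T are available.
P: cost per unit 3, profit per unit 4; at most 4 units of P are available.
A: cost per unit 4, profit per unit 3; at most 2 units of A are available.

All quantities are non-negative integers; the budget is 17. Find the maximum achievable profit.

T has the best ratio (5/2); taking only T gives at most 5×5 = 25 (stopped by the supply cap of 5).
Mixing does better — 5×T and 2×P: cost 16 ≤ 17, profit 5·5 + 2·4 = 33.

33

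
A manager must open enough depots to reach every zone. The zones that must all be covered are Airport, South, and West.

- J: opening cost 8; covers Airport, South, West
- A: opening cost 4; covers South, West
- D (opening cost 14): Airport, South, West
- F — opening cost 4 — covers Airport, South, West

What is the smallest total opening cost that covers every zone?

F alone covers Airport, South, West — every zone.
Total opening cost: 4.
No cover costs less than 4.

4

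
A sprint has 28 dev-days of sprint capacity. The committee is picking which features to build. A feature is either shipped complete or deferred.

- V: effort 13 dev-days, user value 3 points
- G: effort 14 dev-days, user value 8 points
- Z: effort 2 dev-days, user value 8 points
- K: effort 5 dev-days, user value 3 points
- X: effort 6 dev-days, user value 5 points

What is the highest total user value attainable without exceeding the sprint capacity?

G + Z + X: effort 14 + 2 + 6 = 22 ≤ 28, user value 8 + 8 + 5 = 21.
G + Z + K + X: effort 14 + 2 + 5 + 6 = 27 ≤ 28, user value 8 + 8 + 3 + 5 = 24.
Best is G, Z, K, and X with total user value 24.

24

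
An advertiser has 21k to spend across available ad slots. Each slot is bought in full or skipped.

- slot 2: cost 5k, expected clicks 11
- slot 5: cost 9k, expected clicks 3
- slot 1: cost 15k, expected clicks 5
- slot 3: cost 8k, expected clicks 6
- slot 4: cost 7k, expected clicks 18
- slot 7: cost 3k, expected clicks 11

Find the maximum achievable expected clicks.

40

Allowing fractional choices, the relaxed optimum would be about 44.5, but ad slots are indivisible.
slot 3 + slot 4 + slot 7: cost 8 + 7 + 3 = 18 ≤ 21, expected clicks 6 + 18 + 11 = 35.
slot 2 + slot 4 + slot 7: cost 5 + 7 + 3 = 15 ≤ 21, expected clicks 11 + 18 + 11 = 40.
slot 2 + slot 3 + slot 4: cost 5 + 8 + 7 = 20 ≤ 21, expected clicks 11 + 6 + 18 = 35.
Best is slot 2, slot 4, and slot 7 with total expected clicks 40.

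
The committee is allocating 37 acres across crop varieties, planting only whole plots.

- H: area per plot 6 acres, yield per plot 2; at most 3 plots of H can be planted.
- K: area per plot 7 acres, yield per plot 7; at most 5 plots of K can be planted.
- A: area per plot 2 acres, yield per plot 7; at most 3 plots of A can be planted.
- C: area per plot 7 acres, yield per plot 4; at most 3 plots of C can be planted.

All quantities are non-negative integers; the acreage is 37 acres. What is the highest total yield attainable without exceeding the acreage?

49

A has the best ratio (7/2); taking only A gives at most 3×7 = 21 (stopped by the supply cap of 3).
Mixing does better — 4×K and 3×A: area 34 ≤ 37, yield 4·7 + 3·7 = 49.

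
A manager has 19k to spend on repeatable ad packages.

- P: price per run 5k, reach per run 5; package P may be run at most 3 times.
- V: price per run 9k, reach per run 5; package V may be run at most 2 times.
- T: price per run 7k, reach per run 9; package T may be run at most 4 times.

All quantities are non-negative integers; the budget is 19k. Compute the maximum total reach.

T has the best ratio (9/7); taking only T gives at most 2×9 = 18 (stopped by the price limit).
Mixing does better — 1×P and 2×T: price 19 ≤ 19, reach 1·5 + 2·9 = 23.

23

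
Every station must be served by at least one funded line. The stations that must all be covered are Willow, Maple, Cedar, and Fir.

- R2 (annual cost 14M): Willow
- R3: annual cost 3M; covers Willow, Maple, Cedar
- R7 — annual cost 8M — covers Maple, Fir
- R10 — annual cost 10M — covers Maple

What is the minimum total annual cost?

11

Choose R3 and R7: together they cover Willow, Maple, Cedar, Fir — every station.
Total annual cost: 3 + 8 = 11.
No cover costs less than 11.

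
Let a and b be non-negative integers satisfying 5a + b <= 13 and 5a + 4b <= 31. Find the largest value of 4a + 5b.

(a,b)=(0,7): 5·0+1·7=7≤13, 5·0+4·7=28≤31, objective 35.
(a,b)=(1,6): 5·1+1·6=11≤13, 5·1+4·6=29≤31, objective 34.
(a,b)=(0,6): 5·0+1·6=6≤13, 5·0+4·6=24≤31, objective 30.
No feasible integer point exceeds 35.

35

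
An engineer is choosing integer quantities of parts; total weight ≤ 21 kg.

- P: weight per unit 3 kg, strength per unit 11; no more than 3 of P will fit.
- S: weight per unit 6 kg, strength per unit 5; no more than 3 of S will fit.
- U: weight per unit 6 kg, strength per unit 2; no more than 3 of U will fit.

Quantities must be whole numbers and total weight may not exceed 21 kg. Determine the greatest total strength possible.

43

This is a bounded integer knapsack.
Take 3×P and 2×S: weight 21 ≤ 21, strength 3·11 + 2·5 = 43.
P has the best ratio (11/3) and is taken to its limit of 3; remaining capacity is filled optimally with the others.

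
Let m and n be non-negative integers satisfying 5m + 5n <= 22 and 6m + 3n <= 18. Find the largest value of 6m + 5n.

(m,n)=(2,2): 5·2+5·2=20≤22, 6·2+3·2=18≤18, objective 22.
(m,n)=(1,3): 5·1+5·3=20≤22, 6·1+3·3=15≤18, objective 21.
(m,n)=(2,1): 5·2+5·1=15≤22, 6·2+3·1=15≤18, objective 17.
No feasible integer point exceeds 22.

22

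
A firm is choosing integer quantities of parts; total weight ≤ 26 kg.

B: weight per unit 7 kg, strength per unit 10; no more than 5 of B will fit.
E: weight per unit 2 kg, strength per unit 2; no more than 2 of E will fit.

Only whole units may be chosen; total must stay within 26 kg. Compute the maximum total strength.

34

3×B and 1×E: weight 23 ≤ 26, strength 3·10 + 1·2 = 32.
3×B and 2×E: weight 25 ≤ 26, strength 3·10 + 2·2 = 34.
Best is 34.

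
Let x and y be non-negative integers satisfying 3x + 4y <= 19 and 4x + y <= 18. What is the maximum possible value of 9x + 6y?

(x,y)=(4,1) is feasible, giving 42.
(x,y)=(3,2) is feasible, giving 39.
The best lattice point is (4,1), giving 42.

42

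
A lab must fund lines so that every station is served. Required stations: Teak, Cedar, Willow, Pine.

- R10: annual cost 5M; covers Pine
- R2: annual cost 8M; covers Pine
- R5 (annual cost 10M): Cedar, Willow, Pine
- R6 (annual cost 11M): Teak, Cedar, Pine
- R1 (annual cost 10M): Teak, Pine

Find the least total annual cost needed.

This is a weighted set-cover instance.
Choose R5 and R1: together they cover Teak, Cedar, Willow, Pine — every station.
Total annual cost: 10 + 10 = 20.
No cover costs less than 20.

20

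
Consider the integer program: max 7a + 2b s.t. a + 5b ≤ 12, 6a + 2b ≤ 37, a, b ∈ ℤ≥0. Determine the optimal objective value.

42

The continuous relaxation peaks at (6.17, 0) with value 43.17; rounding to a feasible lattice point costs some objective.
(a,b)=(6,0) is feasible, giving 42.
(a,b)=(5,1) is feasible, giving 37.
Maximum is 42 at (a,b)=(6,0).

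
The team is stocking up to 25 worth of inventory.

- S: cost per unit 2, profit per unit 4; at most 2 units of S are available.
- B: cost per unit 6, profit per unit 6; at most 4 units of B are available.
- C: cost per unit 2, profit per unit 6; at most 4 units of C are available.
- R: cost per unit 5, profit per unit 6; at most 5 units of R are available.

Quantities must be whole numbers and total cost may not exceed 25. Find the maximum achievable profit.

2×S, 3×C, and 3×R: cost 25 ≤ 25, profit 2·4 + 3·6 + 3·6 = 44.
1×S, 4×C, and 3×R: cost 25 ≤ 25, profit 1·4 + 4·6 + 3·6 = 46.
Best is 46.

46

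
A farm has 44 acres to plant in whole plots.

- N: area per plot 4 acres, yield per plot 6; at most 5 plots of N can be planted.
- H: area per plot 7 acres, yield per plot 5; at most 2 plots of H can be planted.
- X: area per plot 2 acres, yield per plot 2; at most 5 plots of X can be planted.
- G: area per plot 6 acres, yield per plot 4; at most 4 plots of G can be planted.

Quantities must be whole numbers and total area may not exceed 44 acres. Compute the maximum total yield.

This is a bounded integer knapsack.
Take 5×N, 2×H, and 5×X: area 44 ≤ 44, yield 5·6 + 2·5 + 5·2 = 50.
N has the best ratio (6/4) and is taken to its limit of 5; remaining capacity is filled optimally with the others.

50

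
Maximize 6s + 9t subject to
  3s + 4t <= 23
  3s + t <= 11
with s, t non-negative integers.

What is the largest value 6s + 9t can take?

51

(s,t)=(1,5) is feasible, giving 51.
(s,t)=(2,4) is feasible, giving 48.
The best lattice point is (1,5), giving 51.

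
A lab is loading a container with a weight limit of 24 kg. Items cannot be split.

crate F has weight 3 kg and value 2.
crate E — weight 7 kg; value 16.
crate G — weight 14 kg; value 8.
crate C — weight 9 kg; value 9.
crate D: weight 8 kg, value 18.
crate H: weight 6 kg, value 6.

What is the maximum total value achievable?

43

Take crate E, crate C, and crate D: weight 7 + 9 + 8 = 24 ≤ 24, value 16 + 9 + 18 = 43.
No other feasible combination does better.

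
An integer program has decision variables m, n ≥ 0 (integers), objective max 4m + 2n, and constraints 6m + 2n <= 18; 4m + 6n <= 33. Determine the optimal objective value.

(m,n)=(2,3) is feasible, giving 14.
(m,n)=(1,4) is feasible, giving 12.
(m,n)=(2,2) is feasible, giving 12.
No feasible integer point exceeds 14.

14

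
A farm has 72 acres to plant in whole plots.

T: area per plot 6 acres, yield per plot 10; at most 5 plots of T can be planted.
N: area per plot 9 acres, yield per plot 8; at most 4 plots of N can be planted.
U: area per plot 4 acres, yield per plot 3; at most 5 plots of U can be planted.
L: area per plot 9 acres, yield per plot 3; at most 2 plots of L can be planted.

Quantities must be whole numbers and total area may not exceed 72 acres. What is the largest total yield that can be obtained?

85

5×T, 3×N, and 3×U: area 69 ≤ 72, yield 5·10 + 3·8 + 3·3 = 83.
5×T, 4×N, and 1×U: area 70 ≤ 72, yield 5·10 + 4·8 + 1·3 = 85.
Best is 85.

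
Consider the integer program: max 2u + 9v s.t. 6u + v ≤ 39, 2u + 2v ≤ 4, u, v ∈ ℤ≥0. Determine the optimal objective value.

18

(u,v)=(0,2): 6·0+1·2=2≤39, 2·0+2·2=4≤4, objective 18.
(u,v)=(1,1): 6·1+1·1=7≤39, 2·1+2·1=4≤4, objective 11.
(u,v)=(0,1): 6·0+1·1=1≤39, 2·0+2·1=2≤4, objective 9.
The best lattice point is (0,2), giving 18.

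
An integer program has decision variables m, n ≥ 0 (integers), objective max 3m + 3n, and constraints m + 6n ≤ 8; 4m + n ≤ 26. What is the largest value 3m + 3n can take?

18

The continuous relaxation peaks at (6.43, 0.261) with value 20.09; rounding to a feasible lattice point costs some objective.
(m,n)=(6,0): 1·6+6·0=6≤8, 4·6+1·0=24≤26, objective 18.
(m,n)=(5,0): 1·5+6·0=5≤8, 4·5+1·0=20≤26, objective 15.
No feasible integer point exceeds 18.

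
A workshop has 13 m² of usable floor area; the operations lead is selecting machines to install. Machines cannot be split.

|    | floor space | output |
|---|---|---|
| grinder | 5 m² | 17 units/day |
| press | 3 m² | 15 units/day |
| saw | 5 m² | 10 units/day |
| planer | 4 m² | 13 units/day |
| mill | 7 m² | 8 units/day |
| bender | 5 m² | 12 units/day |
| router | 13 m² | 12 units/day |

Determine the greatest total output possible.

Allowing fractional choices, the relaxed optimum would be about 47.4, but machines are indivisible.
grinder + press + planer: floor space 5 + 3 + 4 = 12 ≤ 13, output 17 + 15 + 13 = 45.
grinder + press + saw: floor space 5 + 3 + 5 = 13 ≤ 13, output 17 + 15 + 10 = 42.
grinder + press + bender: floor space 5 + 3 + 5 = 13 ≤ 13, output 17 + 15 + 12 = 44.
Best is grinder, press, and planer with total output 45.

45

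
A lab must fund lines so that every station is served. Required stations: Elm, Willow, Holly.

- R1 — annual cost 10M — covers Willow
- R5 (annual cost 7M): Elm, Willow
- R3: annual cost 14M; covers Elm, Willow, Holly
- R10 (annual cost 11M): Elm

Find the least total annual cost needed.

14

The greedy cost-per-new-station heuristic would pick R5 and R3 for 21, but a cheaper cover exists.
R3 alone covers Elm, Willow, Holly — every station.
Total annual cost: 14.
No cover costs less than 14.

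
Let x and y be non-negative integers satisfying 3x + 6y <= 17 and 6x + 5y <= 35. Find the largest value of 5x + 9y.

Relaxing integrality, the LP optimum is 28.33 at (x,y) = (5.67, 0), which is not an integer point.
(x,y)=(5,0): 3·5+6·0=15≤17, 6·5+5·0=30≤35, objective 25.
(x,y)=(4,0): 3·4+6·0=12≤17, 6·4+5·0=24≤35, objective 20.
No feasible integer point exceeds 25.

25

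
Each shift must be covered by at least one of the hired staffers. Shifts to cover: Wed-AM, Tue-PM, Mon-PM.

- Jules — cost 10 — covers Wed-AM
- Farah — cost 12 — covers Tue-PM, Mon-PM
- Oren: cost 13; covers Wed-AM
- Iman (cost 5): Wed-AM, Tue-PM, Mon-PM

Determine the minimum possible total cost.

Iman alone covers Wed-AM, Tue-PM, Mon-PM — every shift.
Total cost: 5.

5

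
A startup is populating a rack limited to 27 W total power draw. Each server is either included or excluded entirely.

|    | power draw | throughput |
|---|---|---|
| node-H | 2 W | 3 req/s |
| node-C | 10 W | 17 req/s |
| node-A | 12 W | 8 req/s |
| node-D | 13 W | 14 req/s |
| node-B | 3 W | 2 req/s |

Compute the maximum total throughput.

Allowing fractional choices, the relaxed optimum would be about 35.3, but servers are indivisible.
node-H + node-C + node-D: power draw 2 + 10 + 13 = 25 ≤ 27, throughput 3 + 17 + 14 = 34.
node-C + node-D: power draw 10 + 13 = 23 ≤ 27, throughput 17 + 14 = 31.
node-C + node-D + node-B: power draw 10 + 13 + 3 = 26 ≤ 27, throughput 17 + 14 + 2 = 33.
Best is node-H, node-C, and node-D with total throughput 34.

34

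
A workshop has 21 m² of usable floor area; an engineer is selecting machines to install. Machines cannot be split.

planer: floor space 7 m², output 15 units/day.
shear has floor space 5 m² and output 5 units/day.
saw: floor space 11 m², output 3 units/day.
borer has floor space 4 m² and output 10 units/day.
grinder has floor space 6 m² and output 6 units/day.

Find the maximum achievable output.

31

Treat it as a binary knapsack problem.
Allowing fractional choices, the relaxed optimum would be about 35.0, but machines are indivisible.
planer + borer + grinder: floor space 7 + 4 + 6 = 17 ≤ 21, output 15 + 10 + 6 = 31.
planer + shear + borer: floor space 7 + 5 + 4 = 16 ≤ 21, output 15 + 5 + 10 = 30.
Best is planer, borer, and grinder with total output 31.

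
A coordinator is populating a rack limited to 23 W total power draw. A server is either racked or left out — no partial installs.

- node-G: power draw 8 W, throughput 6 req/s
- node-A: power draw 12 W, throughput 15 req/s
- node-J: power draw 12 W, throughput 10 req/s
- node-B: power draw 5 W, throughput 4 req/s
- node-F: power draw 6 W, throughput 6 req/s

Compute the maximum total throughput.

25

Allowing fractional choices, the relaxed optimum would be about 25.2, but servers are indivisible.
node-G + node-A: power draw 8 + 12 = 20 ≤ 23, throughput 6 + 15 = 21.
node-A + node-B + node-F: power draw 12 + 5 + 6 = 23 ≤ 23, throughput 15 + 4 + 6 = 25.
node-A + node-F: power draw 12 + 6 = 18 ≤ 23, throughput 15 + 6 = 21.
Best is node-A, node-B, and node-F with total throughput 25.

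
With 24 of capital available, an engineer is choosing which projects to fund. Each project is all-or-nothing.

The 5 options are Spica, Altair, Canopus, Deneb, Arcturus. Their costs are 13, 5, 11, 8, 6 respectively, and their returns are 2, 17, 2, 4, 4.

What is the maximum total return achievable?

Allowing fractional choices, the relaxed optimum would be about 25.9, but projects are indivisible.
Altair + Canopus + Arcturus: cost 5 + 11 + 6 = 22 ≤ 24, return 17 + 2 + 4 = 23.
Altair + Canopus + Deneb: cost 5 + 11 + 8 = 24 ≤ 24, return 17 + 2 + 4 = 23.
Altair + Deneb + Arcturus: cost 5 + 8 + 6 = 19 ≤ 24, return 17 + 4 + 4 = 25.
Best is Altair, Deneb, and Arcturus with total return 25.

25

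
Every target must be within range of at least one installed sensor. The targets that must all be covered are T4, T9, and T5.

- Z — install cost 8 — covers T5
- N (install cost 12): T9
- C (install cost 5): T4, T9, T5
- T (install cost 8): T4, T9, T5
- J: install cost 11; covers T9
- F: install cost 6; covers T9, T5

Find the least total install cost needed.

5

C alone covers T4, T9, T5 — every target.
Total install cost: 5.
No cover costs less than 5.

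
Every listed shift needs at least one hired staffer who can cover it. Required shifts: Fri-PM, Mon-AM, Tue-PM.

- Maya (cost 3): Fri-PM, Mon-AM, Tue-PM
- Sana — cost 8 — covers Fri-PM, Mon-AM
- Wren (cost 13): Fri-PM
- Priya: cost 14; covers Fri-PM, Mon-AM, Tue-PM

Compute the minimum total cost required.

3

Maya alone covers Fri-PM, Mon-AM, Tue-PM — every shift.
Total cost: 3.
No cover costs less than 3.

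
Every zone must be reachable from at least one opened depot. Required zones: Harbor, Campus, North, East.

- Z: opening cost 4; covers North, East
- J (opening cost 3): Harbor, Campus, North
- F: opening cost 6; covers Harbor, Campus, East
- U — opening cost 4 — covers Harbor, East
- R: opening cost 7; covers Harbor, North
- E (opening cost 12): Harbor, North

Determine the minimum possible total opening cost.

Choose Z and J: together they cover Harbor, Campus, North, East — every zone.
Total opening cost: 4 + 3 = 7.

7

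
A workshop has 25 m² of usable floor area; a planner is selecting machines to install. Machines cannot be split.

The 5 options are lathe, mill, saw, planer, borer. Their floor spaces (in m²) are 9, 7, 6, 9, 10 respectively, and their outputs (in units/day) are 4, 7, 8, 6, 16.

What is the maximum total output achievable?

31

Allowing fractional choices, the relaxed optimum would be about 32.3, but machines are indivisible.
lathe + saw + borer: floor space 9 + 6 + 10 = 25 ≤ 25, output 4 + 8 + 16 = 28.
mill + saw + borer: floor space 7 + 6 + 10 = 23 ≤ 25, output 7 + 8 + 16 = 31.
saw + planer + borer: floor space 6 + 9 + 10 = 25 ≤ 25, output 8 + 6 + 16 = 30.
Best is mill, saw, and borer with total output 31.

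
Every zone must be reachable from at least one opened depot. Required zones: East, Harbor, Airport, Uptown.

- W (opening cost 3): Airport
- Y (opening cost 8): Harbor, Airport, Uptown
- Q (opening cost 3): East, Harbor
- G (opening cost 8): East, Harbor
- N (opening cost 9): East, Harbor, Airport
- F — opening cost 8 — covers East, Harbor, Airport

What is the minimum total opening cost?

The greedy cost-per-new-zone heuristic would pick Q, W, and Y for 14, but a cheaper cover exists.
Choose Y and Q: together they cover East, Harbor, Airport, Uptown — every zone.
Total opening cost: 8 + 3 = 11.
No cover costs less than 11.

11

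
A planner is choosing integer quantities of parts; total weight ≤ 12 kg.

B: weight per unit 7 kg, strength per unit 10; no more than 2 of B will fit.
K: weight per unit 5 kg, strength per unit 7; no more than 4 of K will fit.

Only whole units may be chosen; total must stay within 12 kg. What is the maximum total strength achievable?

17

Take 1×B and 1×K: weight 12 ≤ 12, strength 1·10 + 1·7 = 17.
No other integer combination yields more.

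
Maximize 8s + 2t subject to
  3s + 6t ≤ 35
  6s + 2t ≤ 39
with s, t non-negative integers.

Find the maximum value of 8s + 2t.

(s,t)=(6,1) is feasible, giving 50.
(s,t)=(6,0) is feasible, giving 48.
(s,t)=(5,2) is feasible, giving 44.
(s,t)=(5,1) is feasible, giving 42.
The best lattice point is (6,1), giving 50.

50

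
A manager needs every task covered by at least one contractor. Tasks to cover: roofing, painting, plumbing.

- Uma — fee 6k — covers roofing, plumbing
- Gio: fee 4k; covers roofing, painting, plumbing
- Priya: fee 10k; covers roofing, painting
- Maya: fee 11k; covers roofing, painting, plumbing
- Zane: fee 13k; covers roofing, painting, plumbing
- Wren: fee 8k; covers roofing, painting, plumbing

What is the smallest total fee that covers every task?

Gio alone covers roofing, painting, plumbing — every task.
Total fee: 4.
No cover costs less than 4.

4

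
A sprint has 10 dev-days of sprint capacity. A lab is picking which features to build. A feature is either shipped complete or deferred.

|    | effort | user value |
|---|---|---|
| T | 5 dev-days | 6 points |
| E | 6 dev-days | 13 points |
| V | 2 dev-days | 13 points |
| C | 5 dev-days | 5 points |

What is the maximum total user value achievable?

Take E and V: effort 6 + 2 = 8 ≤ 10, user value 13 + 13 = 26.
No other feasible combination does better.

26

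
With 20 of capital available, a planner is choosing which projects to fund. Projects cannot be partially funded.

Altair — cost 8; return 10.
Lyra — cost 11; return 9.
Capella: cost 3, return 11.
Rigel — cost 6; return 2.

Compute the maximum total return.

23

Treat it as a binary knapsack problem.
Allowing fractional choices, the relaxed optimum would be about 28.4, but projects are indivisible.
Lyra + Capella + Rigel: cost 11 + 3 + 6 = 20 ≤ 20, return 9 + 11 + 2 = 22.
Altair + Capella + Rigel: cost 8 + 3 + 6 = 17 ≤ 20, return 10 + 11 + 2 = 23.
Best is Altair, Capella, and Rigel with total return 23.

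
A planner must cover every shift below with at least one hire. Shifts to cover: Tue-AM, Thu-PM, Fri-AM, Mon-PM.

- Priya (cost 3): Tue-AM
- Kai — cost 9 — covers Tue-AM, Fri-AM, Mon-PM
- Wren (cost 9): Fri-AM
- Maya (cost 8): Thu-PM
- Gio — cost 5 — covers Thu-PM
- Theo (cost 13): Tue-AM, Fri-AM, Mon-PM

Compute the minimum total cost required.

This is a weighted set-cover instance.
The greedy cost-per-new-shift heuristic would pick Priya, Kai, and Gio for 17, but a cheaper cover exists.
Choose Kai and Gio: together they cover Tue-AM, Thu-PM, Fri-AM, Mon-PM — every shift.
Total cost: 9 + 5 = 14.
No cover costs less than 14.

14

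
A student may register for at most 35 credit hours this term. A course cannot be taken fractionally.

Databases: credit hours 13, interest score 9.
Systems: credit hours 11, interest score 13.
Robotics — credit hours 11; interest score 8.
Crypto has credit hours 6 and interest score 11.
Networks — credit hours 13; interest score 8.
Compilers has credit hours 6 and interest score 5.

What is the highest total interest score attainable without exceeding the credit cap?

Take Systems, Robotics, Crypto, and Compilers: credit hours 11 + 11 + 6 + 6 = 34 ≤ 35, interest score 13 + 8 + 11 + 5 = 37.
No other feasible combination does better.

37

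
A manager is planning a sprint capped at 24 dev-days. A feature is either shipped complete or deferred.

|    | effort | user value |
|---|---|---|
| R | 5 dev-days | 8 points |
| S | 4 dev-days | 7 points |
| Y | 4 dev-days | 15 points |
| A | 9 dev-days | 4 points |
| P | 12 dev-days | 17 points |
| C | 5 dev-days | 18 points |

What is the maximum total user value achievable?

50

R + S + Y + C: effort 5 + 4 + 4 + 5 = 18 ≤ 24, user value 8 + 7 + 15 + 18 = 48.
Y + P + C: effort 4 + 12 + 5 = 21 ≤ 24, user value 15 + 17 + 18 = 50.
R + Y + A + C: effort 5 + 4 + 9 + 5 = 23 ≤ 24, user value 8 + 15 + 4 + 18 = 45.
Best is Y, P, and C with total user value 50.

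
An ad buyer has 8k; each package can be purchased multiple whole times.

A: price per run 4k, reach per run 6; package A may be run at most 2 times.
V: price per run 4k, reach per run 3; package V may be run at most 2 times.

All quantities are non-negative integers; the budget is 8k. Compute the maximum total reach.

12

2×A: price 8 ≤ 8, reach 2·6 = 12.
1×A and 1×V: price 8 ≤ 8, reach 1·6 + 1·3 = 9.
Best is 12.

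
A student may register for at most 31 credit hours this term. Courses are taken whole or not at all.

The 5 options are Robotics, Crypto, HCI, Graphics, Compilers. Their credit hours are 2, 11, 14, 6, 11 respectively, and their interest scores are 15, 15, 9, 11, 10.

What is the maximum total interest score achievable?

51

Robotics + Crypto + Graphics + Compilers: credit hours 2 + 11 + 6 + 11 = 30 ≤ 31, interest score 15 + 15 + 11 + 10 = 51.
Robotics + Crypto + Compilers: credit hours 2 + 11 + 11 = 24 ≤ 31, interest score 15 + 15 + 10 = 40.
Robotics + Crypto + Graphics: credit hours 2 + 11 + 6 = 19 ≤ 31, interest score 15 + 15 + 11 = 41.
Best is Robotics, Crypto, Graphics, and Compilers with total interest score 51.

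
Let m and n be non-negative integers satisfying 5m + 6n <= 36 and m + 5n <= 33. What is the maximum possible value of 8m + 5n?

56

(m,n)=(7,0): 5·7+6·0=35≤36, 1·7+5·0=7≤33, objective 56.
(m,n)=(6,1): 5·6+6·1=36≤36, 1·6+5·1=11≤33, objective 53.
(m,n)=(6,0): 5·6+6·0=30≤36, 1·6+5·0=6≤33, objective 48.
The best lattice point is (7,0), giving 56.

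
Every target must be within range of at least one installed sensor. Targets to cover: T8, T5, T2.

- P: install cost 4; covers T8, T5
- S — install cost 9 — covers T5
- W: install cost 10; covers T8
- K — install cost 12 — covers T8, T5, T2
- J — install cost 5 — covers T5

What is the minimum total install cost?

12

The greedy cost-per-new-target heuristic would pick P and K for 16, but a cheaper cover exists.
K alone covers T8, T5, T2 — every target.
Total install cost: 12.
No cover costs less than 12.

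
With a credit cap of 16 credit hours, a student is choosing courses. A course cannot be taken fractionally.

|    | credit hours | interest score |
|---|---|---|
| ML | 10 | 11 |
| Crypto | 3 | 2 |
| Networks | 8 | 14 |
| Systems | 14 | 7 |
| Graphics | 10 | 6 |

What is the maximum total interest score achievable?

Allowing fractional choices, the relaxed optimum would be about 22.8, but courses are indivisible.
ML + Crypto: credit hours 10 + 3 = 13 ≤ 16, interest score 11 + 2 = 13.
Networks: credit hours 8 ≤ 16, interest score 14.
Crypto + Networks: credit hours 3 + 8 = 11 ≤ 16, interest score 2 + 14 = 16.
Best is Crypto and Networks with total interest score 16.

16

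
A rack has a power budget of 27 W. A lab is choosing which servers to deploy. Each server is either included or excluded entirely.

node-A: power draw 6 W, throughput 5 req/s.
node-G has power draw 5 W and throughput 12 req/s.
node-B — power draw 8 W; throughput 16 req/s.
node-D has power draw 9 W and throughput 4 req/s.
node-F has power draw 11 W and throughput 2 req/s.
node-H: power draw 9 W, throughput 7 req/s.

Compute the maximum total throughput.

35

Take node-G, node-B, and node-H: power draw 5 + 8 + 9 = 22 ≤ 27, throughput 12 + 16 + 7 = 35.
No other feasible combination does better.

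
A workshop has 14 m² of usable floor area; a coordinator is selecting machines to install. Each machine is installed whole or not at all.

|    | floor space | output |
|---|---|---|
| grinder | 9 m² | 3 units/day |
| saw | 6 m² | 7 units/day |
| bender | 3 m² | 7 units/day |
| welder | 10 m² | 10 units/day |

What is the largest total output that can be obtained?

17

Allowing fractional choices, the relaxed optimum would be about 19.0, but machines are indivisible.
bender + welder: floor space 3 + 10 = 13 ≤ 14, output 7 + 10 = 17.
saw + bender: floor space 6 + 3 = 9 ≤ 14, output 7 + 7 = 14.
welder: floor space 10 ≤ 14, output 10.
Best is bender and welder with total output 17.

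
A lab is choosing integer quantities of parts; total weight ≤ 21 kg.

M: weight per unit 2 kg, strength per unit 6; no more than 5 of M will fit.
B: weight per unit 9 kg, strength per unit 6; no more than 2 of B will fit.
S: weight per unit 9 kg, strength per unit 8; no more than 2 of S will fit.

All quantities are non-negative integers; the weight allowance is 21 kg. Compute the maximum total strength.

38

This is a bounded integer knapsack.
Take 5×M and 1×S: weight 19 ≤ 21, strength 5·6 + 1·8 = 38.
M has the best ratio (6/2) and is taken to its limit of 5; remaining capacity is filled optimally with the others.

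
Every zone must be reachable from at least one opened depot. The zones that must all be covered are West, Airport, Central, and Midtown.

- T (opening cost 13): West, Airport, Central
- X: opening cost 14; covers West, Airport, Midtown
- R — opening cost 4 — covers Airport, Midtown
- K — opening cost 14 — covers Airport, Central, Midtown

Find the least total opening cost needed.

17

Choose T and R: together they cover West, Airport, Central, Midtown — every zone.
Total opening cost: 13 + 4 = 17.
No cover costs less than 17.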